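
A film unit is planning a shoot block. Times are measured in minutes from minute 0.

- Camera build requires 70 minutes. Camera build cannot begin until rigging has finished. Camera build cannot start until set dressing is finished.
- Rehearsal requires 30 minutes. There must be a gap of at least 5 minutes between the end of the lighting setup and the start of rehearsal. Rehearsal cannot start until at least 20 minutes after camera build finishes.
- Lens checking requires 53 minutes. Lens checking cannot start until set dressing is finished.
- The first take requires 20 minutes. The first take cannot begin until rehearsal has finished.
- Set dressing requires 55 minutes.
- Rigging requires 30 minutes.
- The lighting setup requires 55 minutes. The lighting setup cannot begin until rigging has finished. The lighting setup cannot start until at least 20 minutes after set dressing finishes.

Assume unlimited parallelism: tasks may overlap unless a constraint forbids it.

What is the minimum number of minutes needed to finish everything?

Set dressing can start immediately at minute 0; it finishes at minute 55.
Lens checking waits on set dressing (finishes minute 55), so it starts at minute 55 and finishes at 55 + 53 = minute 108.
Nothing blocks rigging, so it runs from minute 0 to minute 30.
For camera build: rigging (finishes minute 30); set dressing (finishes minute 55). Taking the maximum gives a start of minute 55, and it finishes at 55 + 70 = minute 125.
For the lighting setup: rigging (finishes minute 30); set dressing (finishes minute 55, plus 20-minute gap → minute 75). Taking the maximum gives a start of minute 75, and it finishes at 75 + 55 = minute 130.
Rehearsal has to wait for the lighting setup (finishes minute 130, plus 5-minute gap → minute 135); camera build (finishes minute 125, plus 20-minute gap → minute 145). The latest of these is minute 145, so rehearsal runs minute 145 to 145 + 30 = minute 175.
The first take waits on rehearsal (finishes minute 175), so it starts at minute 175 and finishes at 175 + 20 = minute 195.
All tasks are finished once the last one completes. Finish times: Rigging at 30, Set dressing at 55, The lighting setup at 130, Camera build at 125, Lens checking at 108, Rehearsal at 175, The first take at 195. The latest is minute 195.

195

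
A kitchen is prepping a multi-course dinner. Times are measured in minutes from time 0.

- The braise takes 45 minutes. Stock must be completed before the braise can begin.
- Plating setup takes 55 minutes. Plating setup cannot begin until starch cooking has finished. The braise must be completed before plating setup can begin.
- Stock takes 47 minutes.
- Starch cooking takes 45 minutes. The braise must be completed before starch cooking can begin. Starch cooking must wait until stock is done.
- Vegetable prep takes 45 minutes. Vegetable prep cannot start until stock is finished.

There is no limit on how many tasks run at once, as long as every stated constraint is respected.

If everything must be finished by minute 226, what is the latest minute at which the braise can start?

81

To finish by minute 226, plating setup (duration 55) must start no later than minute 171.
Starch cooking feeds into plating setup (must start by minute 171); so starch cooking must finish by minute 171 and therefore start by minute 126.
The braise feeds starch cooking (must start by minute 126); plating setup (must start by minute 171). Taking the minimum, the braise must finish by minute 126 and start by 126 − 45 = minute 81.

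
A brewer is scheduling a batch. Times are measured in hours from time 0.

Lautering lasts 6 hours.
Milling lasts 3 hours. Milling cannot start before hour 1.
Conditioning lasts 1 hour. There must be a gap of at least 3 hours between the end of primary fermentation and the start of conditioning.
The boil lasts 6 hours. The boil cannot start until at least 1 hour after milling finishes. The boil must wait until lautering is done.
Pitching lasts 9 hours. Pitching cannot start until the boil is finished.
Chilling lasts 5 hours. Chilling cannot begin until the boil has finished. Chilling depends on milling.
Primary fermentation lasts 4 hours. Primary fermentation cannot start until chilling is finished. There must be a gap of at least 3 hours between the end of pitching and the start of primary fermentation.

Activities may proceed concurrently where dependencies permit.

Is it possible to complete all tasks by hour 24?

No

Lautering has no prerequisites, so it starts at hour 0 and finishes at hour 6.
Milling waits on its own release at hour 1, so it starts at hour 1 and finishes at 1 + 3 = hour 4.
For the boil: milling (finishes hour 4, plus 1-hour gap → hour 5); lautering (finishes hour 6). Taking the maximum gives a start of hour 6, and it finishes at 6 + 6 = hour 12.
After the boil (finishes hour 12), pitching can start at hour 12 and finishes at hour 21.
Chilling needs all of the boil (finishes hour 12); milling (finishes hour 4). That puts its earliest start at hour 12; it finishes at 12 + 5 = hour 17.
Primary fermentation has to wait for chilling (finishes hour 17); pitching (finishes hour 21, plus 3-hour gap → hour 24). The latest of these is hour 24, so primary fermentation runs hour 24 to 24 + 4 = hour 28.
Conditioning waits on primary fermentation (finishes hour 28, plus 3-hour gap → hour 31), so it starts at hour 31 and finishes at 31 + 1 = hour 32.
The earliest everything can be done is hour 32, which is after the deadline of 24, so it is not possible.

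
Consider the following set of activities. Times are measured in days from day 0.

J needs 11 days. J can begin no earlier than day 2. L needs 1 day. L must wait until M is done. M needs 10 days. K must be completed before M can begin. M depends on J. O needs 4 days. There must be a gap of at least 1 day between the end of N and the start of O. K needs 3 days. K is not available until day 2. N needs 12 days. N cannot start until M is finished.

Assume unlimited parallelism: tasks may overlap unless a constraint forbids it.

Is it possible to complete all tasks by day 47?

Yes

K waits on its own release at day 2, so it starts at day 2 and finishes at 2 + 3 = day 5.
After its own release at day 2, J can start at day 2 and finishes at day 13.
For M: K (finishes day 5); J (finishes day 13). Taking the maximum gives a start of day 13, and it finishes at 13 + 10 = day 23.
N cannot begin until M (finishes day 23). It runs from day 23 to 23 + 12 = day 35.
O cannot begin until N (finishes day 35, plus 1-day gap → day 36). It runs from day 36 to 36 + 4 = day 40.
L waits on M (finishes day 23), so it starts at day 23 and finishes at 23 + 1 = day 24.
Every task is finished by day 40, which is no later than the deadline of 47, so the schedule is feasible.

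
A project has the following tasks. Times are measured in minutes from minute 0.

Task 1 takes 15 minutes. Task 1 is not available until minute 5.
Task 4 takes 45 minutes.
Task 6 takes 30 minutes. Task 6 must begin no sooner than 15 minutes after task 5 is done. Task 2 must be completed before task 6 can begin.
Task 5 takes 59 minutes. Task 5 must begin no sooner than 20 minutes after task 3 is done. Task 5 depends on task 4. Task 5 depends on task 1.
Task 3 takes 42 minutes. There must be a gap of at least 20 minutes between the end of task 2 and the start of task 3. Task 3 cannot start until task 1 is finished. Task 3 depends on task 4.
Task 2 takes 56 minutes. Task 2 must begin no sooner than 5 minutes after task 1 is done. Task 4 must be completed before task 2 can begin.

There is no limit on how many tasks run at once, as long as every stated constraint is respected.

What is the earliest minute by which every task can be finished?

287

Task 4 has no prerequisites, so it starts at minute 0 and finishes at minute 45.
Task 1 waits on its own release at minute 5, so it starts at minute 5 and finishes at 5 + 15 = minute 20.
Task 2 has to wait for task 1 (finishes minute 20, plus 5-minute gap → minute 25); task 4 (finishes minute 45). The latest of these is minute 45, so task 2 runs minute 45 to 45 + 56 = minute 101.
Task 3 has to wait for task 2 (finishes minute 101, plus 20-minute gap → minute 121); task 1 (finishes minute 20); task 4 (finishes minute 45). The latest of these is minute 121, so task 3 runs minute 121 to 121 + 42 = minute 163.
Task 5 needs all of task 3 (finishes minute 163, plus 20-minute gap → minute 183); task 4 (finishes minute 45); task 1 (finishes minute 20). That puts its earliest start at minute 183; it finishes at 183 + 59 = minute 242.
For task 6: task 5 (finishes minute 242, plus 15-minute gap → minute 257); task 2 (finishes minute 101). Taking the maximum gives a start of minute 257, and it finishes at 257 + 30 = minute 287.
All tasks are finished once the last one completes. Finish times: Task 1 at 20, Task 2 at 101, Task 3 at 163, Task 4 at 45, Task 5 at 242, Task 6 at 287. The latest is minute 287.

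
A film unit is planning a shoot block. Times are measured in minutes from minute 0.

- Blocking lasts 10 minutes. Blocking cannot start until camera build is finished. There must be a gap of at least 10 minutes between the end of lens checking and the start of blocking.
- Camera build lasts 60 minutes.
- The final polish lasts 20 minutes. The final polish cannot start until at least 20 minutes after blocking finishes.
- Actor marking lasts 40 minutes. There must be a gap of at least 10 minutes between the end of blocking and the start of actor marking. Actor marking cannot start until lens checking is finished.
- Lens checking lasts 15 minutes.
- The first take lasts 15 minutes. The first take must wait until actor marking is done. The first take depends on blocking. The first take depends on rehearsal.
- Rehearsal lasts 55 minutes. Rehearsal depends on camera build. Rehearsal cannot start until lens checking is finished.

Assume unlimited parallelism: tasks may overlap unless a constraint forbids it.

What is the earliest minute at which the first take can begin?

Nothing blocks lens checking, so it runs from minute 0 to minute 15.
Nothing blocks camera build, so it runs from minute 0 to minute 60.
For rehearsal: camera build (finishes minute 60); lens checking (finishes minute 15). Taking the maximum gives a start of minute 60, and it finishes at 60 + 55 = minute 115.
Blocking cannot start until camera build (finishes minute 60); lens checking (finishes minute 15, plus 10-minute gap → minute 25). The controlling bound is minute 60, so blocking finishes at 60 + 10 = minute 70.
Actor marking has to wait for blocking (finishes minute 70, plus 10-minute gap → minute 80); lens checking (finishes minute 15). The latest of these is minute 80, so actor marking runs minute 80 to 80 + 40 = minute 120.
The first take waits on actor marking (finishes minute 120); blocking (finishes minute 70); rehearsal (finishes minute 115). The latest of these is minute 120, which is the earliest the first take can start.

120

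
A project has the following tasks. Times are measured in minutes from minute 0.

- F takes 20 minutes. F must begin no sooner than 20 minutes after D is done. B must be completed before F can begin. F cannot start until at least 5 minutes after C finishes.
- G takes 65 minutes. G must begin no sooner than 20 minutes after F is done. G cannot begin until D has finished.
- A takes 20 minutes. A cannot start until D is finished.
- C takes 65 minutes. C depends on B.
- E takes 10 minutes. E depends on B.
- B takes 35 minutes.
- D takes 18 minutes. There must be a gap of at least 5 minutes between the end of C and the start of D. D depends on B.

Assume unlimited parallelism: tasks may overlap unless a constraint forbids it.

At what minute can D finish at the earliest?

123

B can start immediately at minute 0; it finishes at minute 35.
C cannot begin until B (finishes minute 35). It runs from minute 35 to 35 + 65 = minute 100.
D has to wait for C (finishes minute 100, plus 5-minute gap → minute 105); B (finishes minute 35). The latest of these is minute 105, so D runs minute 105 to 105 + 18 = minute 123.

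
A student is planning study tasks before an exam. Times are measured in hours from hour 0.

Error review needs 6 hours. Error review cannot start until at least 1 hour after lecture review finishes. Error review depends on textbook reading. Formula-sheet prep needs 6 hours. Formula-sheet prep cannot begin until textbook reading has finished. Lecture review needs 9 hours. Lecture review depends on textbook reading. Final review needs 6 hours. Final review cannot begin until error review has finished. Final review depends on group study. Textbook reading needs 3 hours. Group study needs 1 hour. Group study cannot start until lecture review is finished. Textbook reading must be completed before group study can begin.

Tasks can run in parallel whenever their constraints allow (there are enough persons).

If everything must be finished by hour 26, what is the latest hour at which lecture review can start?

Final review has no dependents, so it just needs to finish by hour 26. Starting by 26 − 6 = hour 20 achieves that.
Error review feeds into final review (must start by hour 20); so error review must finish by hour 20 and therefore start by hour 14.
Group study feeds into final review (must start by hour 20); so group study must finish by hour 20 and therefore start by hour 19.
Lecture review has several dependents: error review (must start by hour 14, minus 1-hour gap → hour 13); group study (must start by hour 19). The earliest of those limits is hour 13, so lecture review must start by 13 − 9 = hour 4.

4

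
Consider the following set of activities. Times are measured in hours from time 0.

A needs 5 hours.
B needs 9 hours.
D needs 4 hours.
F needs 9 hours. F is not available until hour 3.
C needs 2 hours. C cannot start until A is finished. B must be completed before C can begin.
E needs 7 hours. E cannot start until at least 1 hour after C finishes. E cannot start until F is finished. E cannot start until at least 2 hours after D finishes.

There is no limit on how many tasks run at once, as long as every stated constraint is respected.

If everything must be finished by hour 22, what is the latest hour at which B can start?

3

E must finish by hour 22; it takes 7 hours, so it must start by 22 − 7 = hour 15.
C has to be done before E (must start by hour 15, minus 1-hour gap → hour 14). That means finishing by hour 14, i.e. starting by 14 − 2 = hour 12.
B must finish before C (must start by hour 12). With a 9-hour duration, B must start by 12 − 9 = hour 3.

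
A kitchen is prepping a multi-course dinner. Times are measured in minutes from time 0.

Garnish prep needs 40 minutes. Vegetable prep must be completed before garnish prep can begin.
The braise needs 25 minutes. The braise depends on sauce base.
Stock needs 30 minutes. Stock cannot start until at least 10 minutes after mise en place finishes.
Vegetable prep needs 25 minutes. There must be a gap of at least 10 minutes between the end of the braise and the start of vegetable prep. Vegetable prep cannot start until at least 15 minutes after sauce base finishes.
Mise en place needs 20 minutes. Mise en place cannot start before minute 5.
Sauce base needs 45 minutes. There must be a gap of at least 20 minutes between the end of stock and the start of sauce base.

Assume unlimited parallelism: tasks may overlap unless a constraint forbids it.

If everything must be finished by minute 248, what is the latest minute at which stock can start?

53

Garnish prep has no dependents, so it just needs to finish by minute 248. Starting by 248 − 40 = minute 208 achieves that.
Vegetable prep has to be done before garnish prep (must start by minute 208). That means finishing by minute 208, i.e. starting by 208 − 25 = minute 183.
The braise must finish before vegetable prep (must start by minute 183, minus 10-minute gap → minute 173). With a 25-minute duration, the braise must start by 173 − 25 = minute 148.
Sauce base must finish in time for the braise (must start by minute 148); vegetable prep (must start by minute 183, minus 15-minute gap → minute 168). The tightest is minute 148, so sauce base must start by 148 − 45 = minute 103.
Stock must finish before sauce base (must start by minute 103, minus 20-minute gap → minute 83). With a 30-minute duration, stock must start by 83 − 30 = minute 53.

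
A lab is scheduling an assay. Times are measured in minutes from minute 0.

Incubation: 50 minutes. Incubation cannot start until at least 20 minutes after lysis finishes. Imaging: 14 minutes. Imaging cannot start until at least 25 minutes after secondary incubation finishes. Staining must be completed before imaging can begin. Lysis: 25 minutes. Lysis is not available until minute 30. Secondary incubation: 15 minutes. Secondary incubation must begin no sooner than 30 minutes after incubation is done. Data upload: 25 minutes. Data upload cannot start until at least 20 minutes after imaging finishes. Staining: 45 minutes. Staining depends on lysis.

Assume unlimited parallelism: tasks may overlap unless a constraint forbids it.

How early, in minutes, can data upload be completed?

Lysis cannot begin until its own release at minute 30. It runs from minute 30 to 30 + 25 = minute 55.
Staining waits on lysis (finishes minute 55), so it starts at minute 55 and finishes at 55 + 45 = minute 100.
Incubation cannot begin until lysis (finishes minute 55, plus 20-minute gap → minute 75). It runs from minute 75 to 75 + 50 = minute 125.
Secondary incubation cannot begin until incubation (finishes minute 125, plus 30-minute gap → minute 155). It runs from minute 155 to 155 + 15 = minute 170.
For imaging: secondary incubation (finishes minute 170, plus 25-minute gap → minute 195); staining (finishes minute 100). Taking the maximum gives a start of minute 195, and it finishes at 195 + 14 = minute 209.
After imaging (finishes minute 209, plus 20-minute gap → minute 229), data upload can start at minute 229 and finishes at minute 254.

254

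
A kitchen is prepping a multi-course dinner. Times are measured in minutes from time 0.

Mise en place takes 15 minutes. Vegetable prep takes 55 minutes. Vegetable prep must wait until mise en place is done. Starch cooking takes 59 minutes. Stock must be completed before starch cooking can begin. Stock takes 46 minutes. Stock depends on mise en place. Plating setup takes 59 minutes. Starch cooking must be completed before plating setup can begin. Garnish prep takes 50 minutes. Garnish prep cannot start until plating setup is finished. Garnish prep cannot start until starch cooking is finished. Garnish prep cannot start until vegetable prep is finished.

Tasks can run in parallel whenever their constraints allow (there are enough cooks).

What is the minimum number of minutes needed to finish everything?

Mise en place has no prerequisites, so it starts at minute 0 and finishes at minute 15.
Vegetable prep waits on mise en place (finishes minute 15), so it starts at minute 15 and finishes at 15 + 55 = minute 70.
Stock cannot begin until mise en place (finishes minute 15). It runs from minute 15 to 15 + 46 = minute 61.
After stock (finishes minute 61), starch cooking can start at minute 61 and finishes at minute 120.
Plating setup cannot begin until starch cooking (finishes minute 120). It runs from minute 120 to 120 + 59 = minute 179.
Garnish prep cannot start until plating setup (finishes minute 179); starch cooking (finishes minute 120); vegetable prep (finishes minute 70). The controlling bound is minute 179, so garnish prep finishes at 179 + 50 = minute 229.
All tasks are finished once the last one completes. Finish times: Mise en place at 15, Stock at 61, Vegetable prep at 70, Starch cooking at 120, Plating setup at 179, Garnish prep at 229. The latest is minute 229.

229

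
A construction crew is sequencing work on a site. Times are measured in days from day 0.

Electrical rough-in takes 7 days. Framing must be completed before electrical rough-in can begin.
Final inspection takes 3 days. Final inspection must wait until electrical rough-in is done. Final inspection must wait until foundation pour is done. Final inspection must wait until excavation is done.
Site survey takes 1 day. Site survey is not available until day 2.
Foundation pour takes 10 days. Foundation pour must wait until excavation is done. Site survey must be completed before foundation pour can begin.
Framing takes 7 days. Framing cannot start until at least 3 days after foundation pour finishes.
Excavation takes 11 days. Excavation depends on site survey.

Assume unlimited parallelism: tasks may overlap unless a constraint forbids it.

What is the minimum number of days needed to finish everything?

After its own release at day 2, site survey can start at day 2 and finishes at day 3.
After site survey (finishes day 3), excavation can start at day 3 and finishes at day 14.
Foundation pour needs all of excavation (finishes day 14); site survey (finishes day 3). That puts its earliest start at day 14; it finishes at 14 + 10 = day 24.
Framing waits on foundation pour (finishes day 24, plus 3-day gap → day 27), so it starts at day 27 and finishes at 27 + 7 = day 34.
Electrical rough-in waits on framing (finishes day 34), so it starts at day 34 and finishes at 34 + 7 = day 41.
Final inspection has to wait for electrical rough-in (finishes day 41); foundation pour (finishes day 24); excavation (finishes day 14). The latest of these is day 41, so final inspection runs day 41 to 41 + 3 = day 44.
All tasks are finished once the last one completes. Finish times: Site survey at 3, Excavation at 14, Foundation pour at 24, Framing at 34, Electrical rough-in at 41, Final inspection at 44. The latest is day 44.

44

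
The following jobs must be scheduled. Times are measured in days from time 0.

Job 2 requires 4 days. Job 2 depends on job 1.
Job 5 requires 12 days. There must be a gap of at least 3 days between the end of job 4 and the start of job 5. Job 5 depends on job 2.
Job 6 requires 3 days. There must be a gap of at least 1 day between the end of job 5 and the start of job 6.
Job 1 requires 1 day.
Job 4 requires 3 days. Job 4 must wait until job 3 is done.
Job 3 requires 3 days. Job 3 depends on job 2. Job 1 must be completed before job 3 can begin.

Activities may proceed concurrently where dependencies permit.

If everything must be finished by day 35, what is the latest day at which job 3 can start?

Nothing follows job 6; the deadline of day 35 is its only limit. It must start by 35 − 3 = day 32.
Job 5 has to be done before job 6 (must start by day 32, minus 1-day gap → day 31). That means finishing by day 31, i.e. starting by 31 − 12 = day 19.
Job 4 feeds into job 5 (must start by day 19, minus 3-day gap → day 16); so job 4 must finish by day 16 and therefore start by day 13.
Since job 4 (must start by day 13) depends on it, job 3 must finish by day 13. Backing off its 3-day duration gives a latest start of day 10.

10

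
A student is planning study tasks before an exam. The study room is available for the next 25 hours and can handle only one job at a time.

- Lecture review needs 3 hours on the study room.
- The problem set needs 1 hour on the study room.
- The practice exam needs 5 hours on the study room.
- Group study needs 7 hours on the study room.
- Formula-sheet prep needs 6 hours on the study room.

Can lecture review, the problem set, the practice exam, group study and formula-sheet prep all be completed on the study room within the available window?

Yes

Running back to back, the jobs need 3 + 1 + 5 + 7 + 6 = 22 hours on the study room.
Since 22 ≤ 25, they fit within the window.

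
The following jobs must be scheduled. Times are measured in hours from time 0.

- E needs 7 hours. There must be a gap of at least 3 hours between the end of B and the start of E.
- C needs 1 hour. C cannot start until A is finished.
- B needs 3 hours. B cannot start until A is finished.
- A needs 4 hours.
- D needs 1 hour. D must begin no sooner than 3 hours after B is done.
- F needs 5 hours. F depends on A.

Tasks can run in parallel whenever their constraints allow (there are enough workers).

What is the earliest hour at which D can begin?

10

A has no prerequisites, so it starts at hour 0 and finishes at hour 4.
B waits on A (finishes hour 4), so it starts at hour 4 and finishes at 4 + 3 = hour 7.
D waits on B (finishes hour 7, plus 3-hour gap → hour 10), so the earliest it can start is hour 10.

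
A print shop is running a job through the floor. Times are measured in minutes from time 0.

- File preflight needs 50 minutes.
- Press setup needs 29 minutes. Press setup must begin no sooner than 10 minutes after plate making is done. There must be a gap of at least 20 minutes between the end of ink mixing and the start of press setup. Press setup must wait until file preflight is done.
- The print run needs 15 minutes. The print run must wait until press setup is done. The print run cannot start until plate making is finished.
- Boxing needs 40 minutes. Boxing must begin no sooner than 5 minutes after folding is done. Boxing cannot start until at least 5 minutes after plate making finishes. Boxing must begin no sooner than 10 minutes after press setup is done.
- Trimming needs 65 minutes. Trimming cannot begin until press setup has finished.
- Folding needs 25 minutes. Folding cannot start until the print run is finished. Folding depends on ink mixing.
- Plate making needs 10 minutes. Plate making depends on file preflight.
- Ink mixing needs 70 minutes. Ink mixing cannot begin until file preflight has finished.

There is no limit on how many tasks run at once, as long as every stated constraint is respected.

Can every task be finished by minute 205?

No

File preflight has no prerequisites, so it starts at minute 0 and finishes at minute 50.
After file preflight (finishes minute 50), ink mixing can start at minute 50 and finishes at minute 120.
Plate making waits on file preflight (finishes minute 50), so it starts at minute 50 and finishes at 50 + 10 = minute 60.
Press setup needs all of plate making (finishes minute 60, plus 10-minute gap → minute 70); ink mixing (finishes minute 120, plus 20-minute gap → minute 140); file preflight (finishes minute 50). That puts its earliest start at minute 140; it finishes at 140 + 29 = minute 169.
Trimming cannot begin until press setup (finishes minute 169). It runs from minute 169 to 169 + 65 = minute 234.
The print run cannot start until press setup (finishes minute 169); plate making (finishes minute 60). The controlling bound is minute 169, so the print run finishes at 169 + 15 = minute 184.
For folding: the print run (finishes minute 184); ink mixing (finishes minute 120). Taking the maximum gives a start of minute 184, and it finishes at 184 + 25 = minute 209.
Boxing needs all of folding (finishes minute 209, plus 5-minute gap → minute 214); plate making (finishes minute 60, plus 5-minute gap → minute 65); press setup (finishes minute 169, plus 10-minute gap → minute 179). That puts its earliest start at minute 214; it finishes at 214 + 40 = minute 254.
The earliest everything can be done is minute 254, which is after the deadline of 205, so it is not possible.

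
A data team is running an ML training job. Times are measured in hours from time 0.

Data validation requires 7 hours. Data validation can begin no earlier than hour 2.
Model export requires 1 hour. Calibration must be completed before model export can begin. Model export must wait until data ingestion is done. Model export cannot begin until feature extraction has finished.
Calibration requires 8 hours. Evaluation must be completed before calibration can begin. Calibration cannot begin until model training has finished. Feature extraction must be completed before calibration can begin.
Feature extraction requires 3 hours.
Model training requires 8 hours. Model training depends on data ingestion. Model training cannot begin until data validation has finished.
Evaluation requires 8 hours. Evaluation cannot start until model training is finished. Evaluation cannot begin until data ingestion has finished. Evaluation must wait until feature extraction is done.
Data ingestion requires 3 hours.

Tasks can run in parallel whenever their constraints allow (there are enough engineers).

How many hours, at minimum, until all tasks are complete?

Nothing blocks feature extraction, so it runs from hour 0 to hour 3.
Data validation waits on its own release at hour 2, so it starts at hour 2 and finishes at 2 + 7 = hour 9.
Data ingestion can start immediately at hour 0; it finishes at hour 3.
Model training cannot start until data ingestion (finishes hour 3); data validation (finishes hour 9). The controlling bound is hour 9, so model training finishes at 9 + 8 = hour 17.
Evaluation cannot start until model training (finishes hour 17); data ingestion (finishes hour 3); feature extraction (finishes hour 3). The controlling bound is hour 17, so evaluation finishes at 17 + 8 = hour 25.
Calibration has to wait for evaluation (finishes hour 25); model training (finishes hour 17); feature extraction (finishes hour 3). The latest of these is hour 25, so calibration runs hour 25 to 25 + 8 = hour 33.
For model export: calibration (finishes hour 33); data ingestion (finishes hour 3); feature extraction (finishes hour 3). Taking the maximum gives a start of hour 33, and it finishes at 33 + 1 = hour 34.
All tasks are finished once the last one completes. Finish times: Data ingestion at 3, Data validation at 9, Feature extraction at 3, Model training at 17, Evaluation at 25, Calibration at 33, Model export at 34. The latest is hour 34.

34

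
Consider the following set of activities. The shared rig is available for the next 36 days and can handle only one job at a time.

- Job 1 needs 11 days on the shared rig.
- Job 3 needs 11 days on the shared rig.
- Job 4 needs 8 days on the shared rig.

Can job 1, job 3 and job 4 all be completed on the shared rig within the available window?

Yes

Running back to back, the jobs need 11 + 11 + 8 = 30 days on the shared rig.
Since 30 ≤ 36, they fit within the window.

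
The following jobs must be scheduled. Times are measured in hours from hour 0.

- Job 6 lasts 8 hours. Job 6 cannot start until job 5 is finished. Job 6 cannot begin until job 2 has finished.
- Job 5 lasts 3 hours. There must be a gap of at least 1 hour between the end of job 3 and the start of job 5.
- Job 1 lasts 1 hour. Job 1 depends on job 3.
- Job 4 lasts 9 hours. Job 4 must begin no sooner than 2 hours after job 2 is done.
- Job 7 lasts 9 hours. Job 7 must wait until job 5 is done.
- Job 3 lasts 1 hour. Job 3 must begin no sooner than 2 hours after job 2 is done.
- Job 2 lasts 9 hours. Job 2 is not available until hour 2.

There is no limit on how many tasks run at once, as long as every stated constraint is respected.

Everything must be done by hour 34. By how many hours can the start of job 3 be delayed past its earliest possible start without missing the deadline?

After its own release at hour 2, job 2 can start at hour 2 and finishes at hour 11.
Job 3 cannot begin until job 2 (finishes hour 11, plus 2-hour gap → hour 13). It runs from hour 13 to 13 + 1 = hour 14.

Working backward from the deadline:
Nothing follows job 1; the deadline of hour 34 is its only limit. It must start by 34 − 1 = hour 33.
To finish by hour 34, job 6 (duration 8) must start no later than hour 26.
Job 7 has no dependents, so it just needs to finish by hour 34. Starting by 34 − 9 = hour 25 achieves that.
For job 5: job 6 (must start by hour 26); job 7 (must start by hour 25). The most restrictive is hour 25; with a 3-hour duration, job 5 must start by hour 22.
Job 3 has several dependents: job 1 (must start by hour 33); job 5 (must start by hour 22, minus 1-hour gap → hour 21). The earliest of those limits is hour 21, so job 3 must start by 21 − 1 = hour 20.
So job 3 can start as early as hour 13 and as late as hour 20, giving 20 − 13 = 7 hours of slack.

7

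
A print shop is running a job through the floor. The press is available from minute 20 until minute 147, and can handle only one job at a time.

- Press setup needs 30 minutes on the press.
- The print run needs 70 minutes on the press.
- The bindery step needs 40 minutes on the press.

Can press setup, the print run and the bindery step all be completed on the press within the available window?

No

The press window is 147 − 20 = 127 minutes.
Running back to back, the jobs need 30 + 70 + 40 = 140 minutes on the press.
Since 140 > 127, they cannot all fit.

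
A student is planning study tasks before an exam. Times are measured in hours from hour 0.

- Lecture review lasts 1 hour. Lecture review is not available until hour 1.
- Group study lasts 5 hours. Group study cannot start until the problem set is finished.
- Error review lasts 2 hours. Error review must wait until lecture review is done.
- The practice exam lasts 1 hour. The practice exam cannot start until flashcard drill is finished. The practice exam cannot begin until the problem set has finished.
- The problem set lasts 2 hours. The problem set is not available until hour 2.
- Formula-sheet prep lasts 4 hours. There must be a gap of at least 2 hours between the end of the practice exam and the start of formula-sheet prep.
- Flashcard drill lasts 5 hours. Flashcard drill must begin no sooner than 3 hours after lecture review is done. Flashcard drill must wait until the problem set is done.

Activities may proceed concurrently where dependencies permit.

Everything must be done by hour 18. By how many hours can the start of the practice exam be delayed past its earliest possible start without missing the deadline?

After its own release at hour 2, the problem set can start at hour 2 and finishes at hour 4.
After its own release at hour 1, lecture review can start at hour 1 and finishes at hour 2.
Flashcard drill needs all of lecture review (finishes hour 2, plus 3-hour gap → hour 5); the problem set (finishes hour 4). That puts its earliest start at hour 5; it finishes at 5 + 5 = hour 10.
The practice exam cannot start until flashcard drill (finishes hour 10); the problem set (finishes hour 4). The controlling bound is hour 10, so the practice exam finishes at 10 + 1 = hour 11.

Working backward from the deadline:
Formula-sheet prep has no dependents, so it just needs to finish by hour 18. Starting by 18 − 4 = hour 14 achieves that.
The practice exam has to be done before formula-sheet prep (must start by hour 14, minus 2-hour gap → hour 12). That means finishing by hour 12, i.e. starting by 12 − 1 = hour 11.
So the practice exam can start as early as hour 10 and as late as hour 11, giving 11 − 10 = 1 hour of slack.

1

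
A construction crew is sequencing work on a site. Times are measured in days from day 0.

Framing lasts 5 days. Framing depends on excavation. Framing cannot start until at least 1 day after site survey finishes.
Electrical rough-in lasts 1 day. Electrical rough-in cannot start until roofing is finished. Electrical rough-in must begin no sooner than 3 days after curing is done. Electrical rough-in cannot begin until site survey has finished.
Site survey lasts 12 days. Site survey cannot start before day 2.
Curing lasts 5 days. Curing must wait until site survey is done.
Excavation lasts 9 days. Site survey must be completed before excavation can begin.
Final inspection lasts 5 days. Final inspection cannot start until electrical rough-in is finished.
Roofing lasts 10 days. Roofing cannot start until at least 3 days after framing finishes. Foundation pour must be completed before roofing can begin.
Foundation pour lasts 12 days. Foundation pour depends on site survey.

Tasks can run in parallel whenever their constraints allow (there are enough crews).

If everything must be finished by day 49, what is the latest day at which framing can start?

Nothing follows final inspection; the deadline of day 49 is its only limit. It must start by 49 − 5 = day 44.
Electrical rough-in must finish before final inspection (must start by day 44). With a 1-day duration, electrical rough-in must start by 44 − 1 = day 43.
Roofing feeds into electrical rough-in (must start by day 43); so roofing must finish by day 43 and therefore start by day 33.
Framing has to be done before roofing (must start by day 33, minus 3-day gap → day 30). That means finishing by day 30, i.e. starting by 30 − 5 = day 25.

25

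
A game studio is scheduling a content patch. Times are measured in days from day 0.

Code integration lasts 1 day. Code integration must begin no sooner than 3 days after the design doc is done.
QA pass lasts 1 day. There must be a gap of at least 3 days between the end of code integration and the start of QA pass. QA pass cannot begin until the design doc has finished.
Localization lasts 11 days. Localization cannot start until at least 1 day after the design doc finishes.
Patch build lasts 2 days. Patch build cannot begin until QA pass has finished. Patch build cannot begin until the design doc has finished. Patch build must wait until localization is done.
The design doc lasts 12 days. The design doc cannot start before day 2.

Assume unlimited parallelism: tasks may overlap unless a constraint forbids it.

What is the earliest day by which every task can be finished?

28

After its own release at day 2, the design doc can start at day 2 and finishes at day 14.
Localization waits on the design doc (finishes day 14, plus 1-day gap → day 15), so it starts at day 15 and finishes at 15 + 11 = day 26.
After the design doc (finishes day 14, plus 3-day gap → day 17), code integration can start at day 17 and finishes at day 18.
QA pass cannot start until code integration (finishes day 18, plus 3-day gap → day 21); the design doc (finishes day 14). The controlling bound is day 21, so QA pass finishes at 21 + 1 = day 22.
For patch build: QA pass (finishes day 22); the design doc (finishes day 14); localization (finishes day 26). Taking the maximum gives a start of day 26, and it finishes at 26 + 2 = day 28.
All tasks are finished once the last one completes. Finish times: The design doc at 14, Code integration at 18, Localization at 26, QA pass at 22, Patch build at 28. The latest is day 28.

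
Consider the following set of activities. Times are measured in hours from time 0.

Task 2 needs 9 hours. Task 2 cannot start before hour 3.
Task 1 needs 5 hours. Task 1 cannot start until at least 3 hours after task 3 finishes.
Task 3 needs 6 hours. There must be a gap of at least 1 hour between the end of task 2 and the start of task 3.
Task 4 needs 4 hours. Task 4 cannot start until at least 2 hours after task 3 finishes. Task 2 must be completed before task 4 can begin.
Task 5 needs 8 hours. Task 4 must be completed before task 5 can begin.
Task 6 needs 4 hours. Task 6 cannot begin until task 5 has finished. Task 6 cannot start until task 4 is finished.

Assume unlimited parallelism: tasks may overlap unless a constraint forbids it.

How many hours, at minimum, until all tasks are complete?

Task 2 cannot begin until its own release at hour 3. It runs from hour 3 to 3 + 9 = hour 12.
Task 3 cannot begin until task 2 (finishes hour 12, plus 1-hour gap → hour 13). It runs from hour 13 to 13 + 6 = hour 19.
Task 4 needs all of task 3 (finishes hour 19, plus 2-hour gap → hour 21); task 2 (finishes hour 12). That puts its earliest start at hour 21; it finishes at 21 + 4 = hour 25.
After task 4 (finishes hour 25), task 5 can start at hour 25 and finishes at hour 33.
For task 6: task 5 (finishes hour 33); task 4 (finishes hour 25). Taking the maximum gives a start of hour 33, and it finishes at 33 + 4 = hour 37.
Task 1 waits on task 3 (finishes hour 19, plus 3-hour gap → hour 22), so it starts at hour 22 and finishes at 22 + 5 = hour 27.
All tasks are finished once the last one completes. Finish times: Task 1 at 27, Task 2 at 12, Task 3 at 19, Task 4 at 25, Task 5 at 33, Task 6 at 37. The latest is hour 37.

37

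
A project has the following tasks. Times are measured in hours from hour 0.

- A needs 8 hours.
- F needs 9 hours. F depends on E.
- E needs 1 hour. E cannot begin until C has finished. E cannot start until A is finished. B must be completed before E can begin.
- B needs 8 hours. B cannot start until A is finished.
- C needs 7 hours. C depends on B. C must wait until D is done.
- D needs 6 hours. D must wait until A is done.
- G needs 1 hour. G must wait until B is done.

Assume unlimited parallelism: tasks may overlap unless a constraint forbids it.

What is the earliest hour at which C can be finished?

Nothing blocks A, so it runs from hour 0 to hour 8.
D waits on A (finishes hour 8), so it starts at hour 8 and finishes at 8 + 6 = hour 14.
After A (finishes hour 8), B can start at hour 8 and finishes at hour 16.
C cannot start until B (finishes hour 16); D (finishes hour 14). The controlling bound is hour 16, so C finishes at 16 + 7 = hour 23.

23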